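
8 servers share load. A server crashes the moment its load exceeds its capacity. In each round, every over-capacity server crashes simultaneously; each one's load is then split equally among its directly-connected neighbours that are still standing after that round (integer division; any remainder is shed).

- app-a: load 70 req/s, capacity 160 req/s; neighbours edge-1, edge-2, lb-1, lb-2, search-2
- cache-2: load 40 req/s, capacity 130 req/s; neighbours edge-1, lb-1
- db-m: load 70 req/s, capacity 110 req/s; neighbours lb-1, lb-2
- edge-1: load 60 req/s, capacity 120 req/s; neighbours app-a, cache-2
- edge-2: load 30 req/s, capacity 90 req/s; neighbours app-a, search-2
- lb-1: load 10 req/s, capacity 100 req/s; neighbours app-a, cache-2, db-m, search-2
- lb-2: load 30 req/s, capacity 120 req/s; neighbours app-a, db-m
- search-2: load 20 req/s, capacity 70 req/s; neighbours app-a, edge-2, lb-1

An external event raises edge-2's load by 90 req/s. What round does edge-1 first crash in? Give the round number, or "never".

never

Round 1 — edge-2 at 120 > 90. edge-2 crashes.
  edge-2 sheds 120 req/s to app-a, search-2: 60 each.
    app-a: 70+60 = 130 ≤ 160
    search-2: 20+60 = 80 > 70
Round 2 — search-2 crashes.
  search-2 sheds 80 req/s to app-a, lb-1: 40 each.
    app-a: 130+40 = 170 > 160
    lb-1: 10+40 = 50 ≤ 100
Round 3 — app-a crashes.
  app-a sheds 170 req/s to edge-1, lb-1, lb-2: 56 each (2 lost).
    edge-1: 60+56 = 116 ≤ 120
    lb-1: 50+56 = 106 > 100
    lb-2: 30+56 = 86 ≤ 120
Round 4 — lb-1 crashes.
  lb-1 sheds 106 req/s to cache-2, db-m: 53 each.
    cache-2: 40+53 = 93 ≤ 130
    db-m: 70+53 = 123 > 110
Round 5 — db-m crashes.
  db-m sheds 123 req/s to lb-2: 123 each.
    lb-2: 86+123 = 209 > 120
Round 6 — lb-2 crashes.
  lb-2 sheds 209 req/s: no online neighbours, lost.
No further crashes.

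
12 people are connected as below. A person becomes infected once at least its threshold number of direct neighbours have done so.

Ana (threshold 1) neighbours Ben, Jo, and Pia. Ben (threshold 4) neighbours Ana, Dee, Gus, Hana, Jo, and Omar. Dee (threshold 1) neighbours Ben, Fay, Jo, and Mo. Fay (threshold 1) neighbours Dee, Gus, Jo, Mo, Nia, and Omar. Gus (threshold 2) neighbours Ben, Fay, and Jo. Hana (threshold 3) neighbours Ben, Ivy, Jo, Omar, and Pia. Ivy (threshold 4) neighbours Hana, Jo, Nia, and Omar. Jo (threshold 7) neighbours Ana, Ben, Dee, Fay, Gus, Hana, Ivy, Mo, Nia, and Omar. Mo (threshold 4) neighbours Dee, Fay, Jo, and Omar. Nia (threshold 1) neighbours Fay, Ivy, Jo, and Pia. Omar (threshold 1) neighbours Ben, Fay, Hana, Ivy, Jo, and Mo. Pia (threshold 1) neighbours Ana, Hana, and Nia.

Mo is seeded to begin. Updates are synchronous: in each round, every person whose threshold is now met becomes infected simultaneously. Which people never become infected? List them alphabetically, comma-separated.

Ben, Gus, Hana, Ivy, Jo

Round 1 — Mo becomes infected (initial).
Round 2 — checking thresholds:
  Dee: 1 of 4 neighbours ≥ 1, becomes infected.
  Fay: 1 of 6 neighbours ≥ 1, becomes infected.
  Jo: 1 of 10 neighbours < 7, holds.
  Omar: 1 of 6 neighbours ≥ 1, becomes infected.
Round 3 — checking thresholds:
  Ben: 2 of 6 neighbours < 4, holds.
  Gus: 1 of 3 neighbours < 2, holds.
  Hana: 1 of 5 neighbours < 3, holds.
  Ivy: 1 of 4 neighbours < 4, holds.
  Jo: 4 of 10 neighbours < 7, holds.
  Nia: 1 of 4 neighbours ≥ 1, becomes infected.
Round 4 — checking thresholds:
  Ben: 2 of 6 neighbours < 4, holds.
  Gus: 1 of 3 neighbours < 2, holds.
  Hana: 1 of 5 neighbours < 3, holds.
  Ivy: 2 of 4 neighbours < 4, holds.
  Jo: 5 of 10 neighbours < 7, holds.
  Pia: 1 of 3 neighbours ≥ 1, becomes infected.
Round 5 — checking thresholds:
  Ana: 1 of 3 neighbours ≥ 1, becomes infected.
  Ben: 2 of 6 neighbours < 4, holds.
  Gus: 1 of 3 neighbours < 2, holds.
  Hana: 2 of 5 neighbours < 3, holds.
  Ivy: 2 of 4 neighbours < 4, holds.
  Jo: 5 of 10 neighbours < 7, holds.
Round 6 — no new infections; cascade stops.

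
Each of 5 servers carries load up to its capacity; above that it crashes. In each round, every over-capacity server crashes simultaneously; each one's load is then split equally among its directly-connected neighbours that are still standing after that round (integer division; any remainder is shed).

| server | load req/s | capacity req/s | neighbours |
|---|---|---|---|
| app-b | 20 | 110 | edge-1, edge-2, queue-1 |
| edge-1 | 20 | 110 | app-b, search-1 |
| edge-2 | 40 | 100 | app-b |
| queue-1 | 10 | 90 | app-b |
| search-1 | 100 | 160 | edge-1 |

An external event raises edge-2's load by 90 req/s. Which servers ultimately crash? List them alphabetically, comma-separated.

app-b, edge-2

Round 1 — edge-2 at 130 > 100. edge-2 crashes.
  edge-2 sheds 130 req/s to app-b: 130 each.
    app-b: 20+130 = 150 > 110
Round 2 — app-b crashes.
  app-b sheds 150 req/s to edge-1, queue-1: 75 each.
    edge-1: 20+75 = 95 ≤ 110
    queue-1: 10+75 = 85 ≤ 90
No further crashes.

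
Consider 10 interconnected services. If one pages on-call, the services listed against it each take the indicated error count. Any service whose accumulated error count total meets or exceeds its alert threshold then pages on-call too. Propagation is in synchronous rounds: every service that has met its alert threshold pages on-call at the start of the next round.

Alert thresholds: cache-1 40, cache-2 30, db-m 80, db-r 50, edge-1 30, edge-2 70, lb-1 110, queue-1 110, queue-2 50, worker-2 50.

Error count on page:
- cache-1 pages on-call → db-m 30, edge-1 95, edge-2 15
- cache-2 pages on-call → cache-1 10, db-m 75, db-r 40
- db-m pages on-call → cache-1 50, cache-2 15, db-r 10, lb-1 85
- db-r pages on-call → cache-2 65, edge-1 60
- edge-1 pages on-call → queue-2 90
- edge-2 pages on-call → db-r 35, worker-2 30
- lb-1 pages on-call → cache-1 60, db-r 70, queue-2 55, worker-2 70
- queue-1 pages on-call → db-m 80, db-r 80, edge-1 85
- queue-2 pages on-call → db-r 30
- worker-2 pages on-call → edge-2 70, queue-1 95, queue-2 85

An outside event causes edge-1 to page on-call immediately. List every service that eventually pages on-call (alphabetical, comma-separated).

edge-1, queue-2

Round 1 — edge-1 pages on-call (initial).
  queue-2: +90 → 90 ≥ 50
Round 2 — queue-2 pages on-call.
  db-r: +30 → 30 < 50
No further pages.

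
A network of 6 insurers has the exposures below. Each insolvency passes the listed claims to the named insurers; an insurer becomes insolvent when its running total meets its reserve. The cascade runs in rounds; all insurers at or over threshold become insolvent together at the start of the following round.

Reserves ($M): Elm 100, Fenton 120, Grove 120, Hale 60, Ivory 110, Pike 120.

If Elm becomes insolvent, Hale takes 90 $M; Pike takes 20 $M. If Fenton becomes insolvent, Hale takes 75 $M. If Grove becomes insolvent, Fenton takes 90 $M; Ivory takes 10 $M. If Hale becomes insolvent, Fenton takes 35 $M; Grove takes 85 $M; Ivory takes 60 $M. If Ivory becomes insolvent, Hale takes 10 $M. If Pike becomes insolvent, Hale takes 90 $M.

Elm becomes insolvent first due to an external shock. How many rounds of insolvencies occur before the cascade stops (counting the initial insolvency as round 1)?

Round 1 — Elm becomes insolvent (initial).
  Hale: +90 → 90 ≥ 60
  Pike: +20 → 20 < 120
Round 2 — Hale becomes insolvent.
  Fenton: +35 → 35 < 120
  Grove: +85 → 85 < 120
  Ivory: +60 → 60 < 110
No further insolvencies.

2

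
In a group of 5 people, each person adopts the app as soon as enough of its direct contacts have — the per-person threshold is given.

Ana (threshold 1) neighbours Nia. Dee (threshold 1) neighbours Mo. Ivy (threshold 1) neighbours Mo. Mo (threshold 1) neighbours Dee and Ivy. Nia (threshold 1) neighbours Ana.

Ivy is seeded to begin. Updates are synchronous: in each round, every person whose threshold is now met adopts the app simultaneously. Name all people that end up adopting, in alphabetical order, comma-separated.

Round 1 — Ivy adopts the app (initial).
Round 2 — checking thresholds:
  Mo: 1 of 2 neighbours ≥ 1, adopts the app.
Round 3 — checking thresholds:
  Dee: 1 of 1 neighbours ≥ 1, adopts the app.
Round 4 — no new adoptions; cascade stops.

Dee, Ivy, Mo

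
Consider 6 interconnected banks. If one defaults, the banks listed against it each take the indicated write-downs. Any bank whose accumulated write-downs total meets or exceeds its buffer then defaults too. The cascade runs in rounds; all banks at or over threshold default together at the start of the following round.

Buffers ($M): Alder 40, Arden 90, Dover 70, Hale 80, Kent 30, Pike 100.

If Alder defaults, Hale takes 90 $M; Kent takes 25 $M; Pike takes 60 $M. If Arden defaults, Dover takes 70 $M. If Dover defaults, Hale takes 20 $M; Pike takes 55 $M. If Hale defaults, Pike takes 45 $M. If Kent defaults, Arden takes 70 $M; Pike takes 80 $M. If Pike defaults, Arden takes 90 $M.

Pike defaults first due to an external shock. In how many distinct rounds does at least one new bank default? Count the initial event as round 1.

Round 1 — Pike defaults (initial).
  Arden: +90 → 90 ≥ 90
Round 2 — Arden defaults.
  Dover: +70 → 70 ≥ 70
Round 3 — Dover defaults.
  Hale: +20 → 20 < 80
No further defaults.

3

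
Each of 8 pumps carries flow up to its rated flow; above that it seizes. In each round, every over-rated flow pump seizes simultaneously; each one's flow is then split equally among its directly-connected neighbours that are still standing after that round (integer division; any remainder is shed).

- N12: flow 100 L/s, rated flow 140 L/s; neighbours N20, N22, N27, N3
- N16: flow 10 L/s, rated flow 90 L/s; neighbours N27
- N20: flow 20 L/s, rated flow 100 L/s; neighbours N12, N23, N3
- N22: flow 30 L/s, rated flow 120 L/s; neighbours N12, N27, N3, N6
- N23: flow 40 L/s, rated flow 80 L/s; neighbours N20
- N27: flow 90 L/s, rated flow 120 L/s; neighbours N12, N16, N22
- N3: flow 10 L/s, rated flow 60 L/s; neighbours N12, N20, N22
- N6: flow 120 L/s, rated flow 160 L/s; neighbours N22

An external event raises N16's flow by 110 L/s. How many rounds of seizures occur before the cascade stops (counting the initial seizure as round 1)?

Round 1 — N16 at 120 > 90. N16 seizes.
  N16 sheds 120 L/s to N27: 120 each.
    N27: 90+120 = 210 > 120
Round 2 — N27 seizes.
  N27 sheds 210 L/s to N12, N22: 105 each.
    N12: 100+105 = 205 > 140
    N22: 30+105 = 135 > 120
Round 3 — N12, N22 seize.
  N12 sheds 205 L/s to N20, N3: 102 each (1 lost).
    N20: 20+102 = 122 > 100
    N3: 10+102 = 112 > 60
  N22 sheds 135 L/s to N3, N6: 67 each (1 lost).
    N3: 112+67 = 179 > 60
    N6: 120+67 = 187 > 160
Round 4 — N20, N3, N6 seize.
  N20 sheds 122 L/s to N23: 122 each.
    N23: 40+122 = 162 > 80
  N3 sheds 179 L/s: no online neighbours, lost.
  N6 sheds 187 L/s: no online neighbours, lost.
Round 5 — N23 seizes.
  N23 sheds 162 L/s: no online neighbours, lost.
No further seizures.

5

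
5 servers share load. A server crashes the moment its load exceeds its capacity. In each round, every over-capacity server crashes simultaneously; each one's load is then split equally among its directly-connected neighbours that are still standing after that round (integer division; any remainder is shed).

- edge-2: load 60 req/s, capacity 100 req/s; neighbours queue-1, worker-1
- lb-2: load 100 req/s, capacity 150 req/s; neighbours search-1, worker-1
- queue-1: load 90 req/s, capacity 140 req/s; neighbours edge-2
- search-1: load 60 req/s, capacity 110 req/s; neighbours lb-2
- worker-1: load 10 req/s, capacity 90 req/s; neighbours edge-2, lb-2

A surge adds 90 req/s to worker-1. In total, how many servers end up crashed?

Round 1 — worker-1 at 100 > 90. worker-1 crashes.
  worker-1 sheds 100 req/s to edge-2, lb-2: 50 each.
    edge-2: 60+50 = 110 > 100
    lb-2: 100+50 = 150 ≤ 150
Round 2 — edge-2 crashes.
  edge-2 sheds 110 req/s to queue-1: 110 each.
    queue-1: 90+110 = 200 > 140
Round 3 — queue-1 crashes.
  queue-1 sheds 200 req/s: no online neighbours, lost.
No further crashes.

3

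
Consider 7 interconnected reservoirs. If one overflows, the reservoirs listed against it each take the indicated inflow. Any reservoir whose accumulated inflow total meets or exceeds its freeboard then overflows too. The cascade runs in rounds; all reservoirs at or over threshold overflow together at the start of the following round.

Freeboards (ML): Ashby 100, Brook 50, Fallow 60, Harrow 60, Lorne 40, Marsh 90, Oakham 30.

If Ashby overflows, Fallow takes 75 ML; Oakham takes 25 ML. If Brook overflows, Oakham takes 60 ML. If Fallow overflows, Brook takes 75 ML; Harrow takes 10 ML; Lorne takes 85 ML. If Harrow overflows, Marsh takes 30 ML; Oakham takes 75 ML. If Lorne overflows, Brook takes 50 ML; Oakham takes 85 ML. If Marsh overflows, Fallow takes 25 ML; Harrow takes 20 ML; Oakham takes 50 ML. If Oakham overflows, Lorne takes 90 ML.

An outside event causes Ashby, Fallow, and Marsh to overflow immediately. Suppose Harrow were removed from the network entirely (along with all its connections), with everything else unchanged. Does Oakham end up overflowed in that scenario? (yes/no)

With Harrow removed:
Round 1 — Ashby, Fallow, Marsh overflow (initial).
  Brook: +75 → 75 ≥ 50
  Lorne: +85 → 85 ≥ 40
  Oakham: +25+50 → 75 ≥ 30
Round 2 — Brook, Lorne, Oakham overflow.
No further overflows.

yes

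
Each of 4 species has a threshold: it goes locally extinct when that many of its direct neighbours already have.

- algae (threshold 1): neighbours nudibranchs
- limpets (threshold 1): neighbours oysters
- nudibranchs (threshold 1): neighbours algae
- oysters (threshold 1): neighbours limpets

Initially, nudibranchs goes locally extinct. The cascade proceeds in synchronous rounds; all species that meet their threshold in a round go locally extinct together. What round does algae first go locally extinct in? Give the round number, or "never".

2

Round 1 — nudibranchs goes locally extinct (initial).
Round 2 — checking thresholds:
  algae: 1 of 1 neighbours ≥ 1, goes locally extinct.
Round 3 — no new extinctions; cascade stops.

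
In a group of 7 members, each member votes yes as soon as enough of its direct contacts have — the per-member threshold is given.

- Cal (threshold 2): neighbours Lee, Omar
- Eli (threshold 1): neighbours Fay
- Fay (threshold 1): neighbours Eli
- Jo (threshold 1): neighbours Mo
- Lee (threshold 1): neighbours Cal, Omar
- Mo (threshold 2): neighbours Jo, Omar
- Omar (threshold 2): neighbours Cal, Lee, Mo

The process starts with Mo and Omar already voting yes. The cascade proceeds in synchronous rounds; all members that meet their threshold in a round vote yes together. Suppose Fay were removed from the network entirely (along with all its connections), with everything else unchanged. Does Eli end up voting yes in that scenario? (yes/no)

With Fay removed:
Round 1 — Mo, Omar vote yes (initial).
Round 2 — checking thresholds:
  Cal: 1 of 2 neighbours < 2, not yet.
  Jo: 1 of 1 neighbours ≥ 1, votes yes.
  Lee: 1 of 2 neighbours ≥ 1, votes yes.
Round 3 — checking thresholds:
  Cal: 2 of 2 neighbours ≥ 2, votes yes.
Round 4 — no new yes votes; cascade stops.

no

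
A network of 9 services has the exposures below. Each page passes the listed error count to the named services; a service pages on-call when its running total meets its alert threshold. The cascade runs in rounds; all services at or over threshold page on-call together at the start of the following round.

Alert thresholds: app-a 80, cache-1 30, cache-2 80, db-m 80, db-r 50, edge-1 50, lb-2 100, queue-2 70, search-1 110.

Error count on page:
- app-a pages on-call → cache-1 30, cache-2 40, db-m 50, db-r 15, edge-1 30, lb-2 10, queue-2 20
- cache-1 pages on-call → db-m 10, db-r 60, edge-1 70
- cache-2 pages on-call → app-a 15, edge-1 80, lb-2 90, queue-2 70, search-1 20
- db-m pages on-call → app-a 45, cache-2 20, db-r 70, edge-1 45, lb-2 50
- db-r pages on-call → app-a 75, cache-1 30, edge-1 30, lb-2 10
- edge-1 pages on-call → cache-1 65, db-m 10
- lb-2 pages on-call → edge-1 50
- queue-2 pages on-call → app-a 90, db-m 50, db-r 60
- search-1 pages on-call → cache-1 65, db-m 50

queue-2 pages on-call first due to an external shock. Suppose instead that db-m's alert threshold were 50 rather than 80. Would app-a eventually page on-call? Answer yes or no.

With db-m's alert threshold at 50:
Round 1 — queue-2 pages on-call (initial).
  app-a: +90 → 90 ≥ 80
  db-m: +50 → 50 ≥ 50
  db-r: +60 → 60 ≥ 50
Round 2 — app-a, db-m, db-r page on-call.
  cache-1: +30+30 → 60 ≥ 30
  cache-2: +40+20 → 60 < 80
  edge-1: +30+45+30 → 105 ≥ 50
  lb-2: +10+50+10 → 70 < 100
Round 3 — cache-1, edge-1 page on-call.
No further pages.

yes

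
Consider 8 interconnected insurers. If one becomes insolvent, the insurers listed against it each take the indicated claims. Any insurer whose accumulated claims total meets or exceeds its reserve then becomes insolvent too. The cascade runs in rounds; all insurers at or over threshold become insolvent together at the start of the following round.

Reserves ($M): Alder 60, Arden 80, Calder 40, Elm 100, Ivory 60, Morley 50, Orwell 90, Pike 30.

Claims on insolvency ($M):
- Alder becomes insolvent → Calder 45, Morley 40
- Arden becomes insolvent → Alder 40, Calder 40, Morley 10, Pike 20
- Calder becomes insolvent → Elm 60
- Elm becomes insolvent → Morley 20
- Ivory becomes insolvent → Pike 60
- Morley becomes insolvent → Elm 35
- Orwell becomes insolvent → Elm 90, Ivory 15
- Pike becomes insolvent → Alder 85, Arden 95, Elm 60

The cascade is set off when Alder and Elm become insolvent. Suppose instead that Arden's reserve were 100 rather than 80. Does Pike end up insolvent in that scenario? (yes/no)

no

With Arden's reserve at 100:
Round 1 — Alder, Elm become insolvent (initial).
  Calder: +45 → 45 ≥ 40
  Morley: +40+20 → 60 ≥ 50
Round 2 — Calder, Morley become insolvent.
No further insolvencies.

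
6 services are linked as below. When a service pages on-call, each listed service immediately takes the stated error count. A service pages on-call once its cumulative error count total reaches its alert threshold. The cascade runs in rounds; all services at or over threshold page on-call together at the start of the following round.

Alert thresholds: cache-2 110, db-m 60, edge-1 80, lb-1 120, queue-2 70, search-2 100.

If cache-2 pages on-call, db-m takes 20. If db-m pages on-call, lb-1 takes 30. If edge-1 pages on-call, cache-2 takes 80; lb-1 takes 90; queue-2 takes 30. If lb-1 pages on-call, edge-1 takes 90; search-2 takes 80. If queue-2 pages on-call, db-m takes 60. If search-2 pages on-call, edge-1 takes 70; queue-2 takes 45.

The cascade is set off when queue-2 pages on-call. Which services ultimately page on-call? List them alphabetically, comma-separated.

Round 1 — queue-2 pages on-call (initial).
  db-m: +60 → 60 ≥ 60
Round 2 — db-m pages on-call.
  lb-1: +30 → 30 < 120
No further pages.

db-m, queue-2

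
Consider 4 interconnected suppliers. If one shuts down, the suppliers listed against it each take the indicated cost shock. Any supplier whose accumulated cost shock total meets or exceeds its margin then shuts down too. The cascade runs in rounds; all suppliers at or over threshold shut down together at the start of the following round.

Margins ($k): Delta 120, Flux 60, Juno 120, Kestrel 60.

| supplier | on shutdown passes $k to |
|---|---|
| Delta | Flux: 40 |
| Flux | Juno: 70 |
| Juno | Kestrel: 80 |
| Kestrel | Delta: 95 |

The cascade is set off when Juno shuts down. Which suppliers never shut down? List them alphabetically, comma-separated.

Delta, Flux

Round 1 — Juno shuts down (initial).
  Kestrel: +80 → 80 ≥ 60
Round 2 — Kestrel shuts down.
  Delta: +95 → 95 < 120
No further shutdowns.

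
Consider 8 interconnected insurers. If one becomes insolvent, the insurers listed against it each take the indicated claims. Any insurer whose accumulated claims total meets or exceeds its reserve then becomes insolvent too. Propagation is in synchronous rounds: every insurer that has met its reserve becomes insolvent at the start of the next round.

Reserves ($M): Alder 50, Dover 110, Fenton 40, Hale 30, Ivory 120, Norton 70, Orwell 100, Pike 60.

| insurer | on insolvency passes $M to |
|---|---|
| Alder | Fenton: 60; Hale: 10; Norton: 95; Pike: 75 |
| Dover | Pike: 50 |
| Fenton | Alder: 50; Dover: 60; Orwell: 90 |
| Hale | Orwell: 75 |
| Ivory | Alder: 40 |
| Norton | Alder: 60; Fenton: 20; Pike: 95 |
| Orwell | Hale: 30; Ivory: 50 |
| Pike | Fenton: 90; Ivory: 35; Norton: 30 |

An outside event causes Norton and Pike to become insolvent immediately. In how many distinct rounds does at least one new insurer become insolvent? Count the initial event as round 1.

2

Round 1 — Norton, Pike become insolvent (initial).
  Alder: +60 → 60 ≥ 50
  Fenton: +20+90 → 110 ≥ 40
  Ivory: +35 → 35 < 120
Round 2 — Alder, Fenton become insolvent.
  Dover: +60 → 60 < 110
  Hale: +10 → 10 < 30
  Orwell: +90 → 90 < 100
No further insolvencies.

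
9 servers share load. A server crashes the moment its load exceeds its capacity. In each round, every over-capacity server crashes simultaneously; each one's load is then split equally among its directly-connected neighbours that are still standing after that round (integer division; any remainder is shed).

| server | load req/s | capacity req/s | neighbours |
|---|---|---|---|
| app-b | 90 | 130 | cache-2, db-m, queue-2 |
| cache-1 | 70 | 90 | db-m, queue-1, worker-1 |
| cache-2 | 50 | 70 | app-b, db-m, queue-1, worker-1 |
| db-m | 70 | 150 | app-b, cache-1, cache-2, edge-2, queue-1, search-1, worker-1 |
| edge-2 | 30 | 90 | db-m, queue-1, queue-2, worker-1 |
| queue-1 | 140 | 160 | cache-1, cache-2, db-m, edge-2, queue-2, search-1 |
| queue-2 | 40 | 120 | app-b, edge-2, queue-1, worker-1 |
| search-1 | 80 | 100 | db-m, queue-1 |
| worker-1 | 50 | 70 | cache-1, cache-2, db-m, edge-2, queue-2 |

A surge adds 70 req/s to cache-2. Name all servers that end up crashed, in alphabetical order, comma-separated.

Round 1 — cache-2 at 120 > 70. cache-2 crashes.
  cache-2 sheds 120 req/s to app-b, db-m, queue-1, worker-1: 30 each.
    app-b: 90+30 = 120 ≤ 130
    db-m: 70+30 = 100 ≤ 150
    queue-1: 140+30 = 170 > 160
    worker-1: 50+30 = 80 > 70
Round 2 — queue-1, worker-1 crash.
  queue-1 sheds 170 req/s to cache-1, db-m, edge-2, queue-2, search-1: 34 each.
    cache-1: 70+34 = 104 > 90
    db-m: 100+34 = 134 ≤ 150
    edge-2: 30+34 = 64 ≤ 90
    queue-2: 40+34 = 74 ≤ 120
    search-1: 80+34 = 114 > 100
  worker-1 sheds 80 req/s to cache-1, db-m, edge-2, queue-2: 20 each.
    cache-1: 104+20 = 124 > 90
    db-m: 134+20 = 154 > 150
    edge-2: 64+20 = 84 ≤ 90
    queue-2: 74+20 = 94 ≤ 120
Round 3 — cache-1, db-m, search-1 crash.
  cache-1 sheds 124 req/s: no online neighbours, lost.
  db-m sheds 154 req/s to app-b, edge-2: 77 each.
    app-b: 120+77 = 197 > 130
    edge-2: 84+77 = 161 > 90
  search-1 sheds 114 req/s: no online neighbours, lost.
Round 4 — app-b, edge-2 crash.
  app-b sheds 197 req/s to queue-2: 197 each.
    queue-2: 94+197 = 291 > 120
  edge-2 sheds 161 req/s to queue-2: 161 each.
    queue-2: 291+161 = 452 > 120
Round 5 — queue-2 crashes.
  queue-2 sheds 452 req/s: no online neighbours, lost.
No further crashes.

app-b, cache-1, cache-2, db-m, edge-2, queue-1, queue-2, search-1, worker-1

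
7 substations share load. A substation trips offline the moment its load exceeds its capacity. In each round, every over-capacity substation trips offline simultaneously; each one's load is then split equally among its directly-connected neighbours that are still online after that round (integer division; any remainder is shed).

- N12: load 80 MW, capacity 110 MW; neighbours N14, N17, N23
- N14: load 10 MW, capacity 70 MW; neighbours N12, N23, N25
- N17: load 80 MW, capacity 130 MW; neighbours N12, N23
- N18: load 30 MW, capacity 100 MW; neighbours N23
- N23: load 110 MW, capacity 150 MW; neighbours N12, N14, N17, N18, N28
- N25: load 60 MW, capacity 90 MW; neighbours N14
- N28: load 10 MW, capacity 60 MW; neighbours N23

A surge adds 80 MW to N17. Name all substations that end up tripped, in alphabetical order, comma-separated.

N12, N14, N17, N23, N25, N28

Round 1 — N17 at 160 > 130. N17 trips offline.
  N17 sheds 160 MW to N12, N23: 80 each.
    N12: 80+80 = 160 > 110
    N23: 110+80 = 190 > 150
Round 2 — N12, N23 trip offline.
  N12 sheds 160 MW to N14: 160 each.
    N14: 10+160 = 170 > 70
  N23 sheds 190 MW to N14, N18, N28: 63 each (1 lost).
    N14: 170+63 = 233 > 70
    N18: 30+63 = 93 ≤ 100
    N28: 10+63 = 73 > 60
Round 3 — N14, N28 trip offline.
  N14 sheds 233 MW to N25: 233 each.
    N25: 60+233 = 293 > 90
  N28 sheds 73 MW: no online neighbours, lost.
Round 4 — N25 trips offline.
  N25 sheds 293 MW: no online neighbours, lost.
No further trips.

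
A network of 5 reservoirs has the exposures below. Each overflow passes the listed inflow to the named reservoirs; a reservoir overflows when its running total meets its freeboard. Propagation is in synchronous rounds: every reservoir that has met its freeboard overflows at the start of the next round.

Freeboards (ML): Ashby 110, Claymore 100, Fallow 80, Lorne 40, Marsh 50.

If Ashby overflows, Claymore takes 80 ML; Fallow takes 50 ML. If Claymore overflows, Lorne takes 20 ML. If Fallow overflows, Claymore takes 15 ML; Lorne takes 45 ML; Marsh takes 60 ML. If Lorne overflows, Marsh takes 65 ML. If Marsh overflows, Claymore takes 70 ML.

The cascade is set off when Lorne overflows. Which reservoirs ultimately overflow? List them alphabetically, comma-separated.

Lorne, Marsh

Round 1 — Lorne overflows (initial).
  Marsh: +65 → 65 ≥ 50
Round 2 — Marsh overflows.
  Claymore: +70 → 70 < 100
No further overflows.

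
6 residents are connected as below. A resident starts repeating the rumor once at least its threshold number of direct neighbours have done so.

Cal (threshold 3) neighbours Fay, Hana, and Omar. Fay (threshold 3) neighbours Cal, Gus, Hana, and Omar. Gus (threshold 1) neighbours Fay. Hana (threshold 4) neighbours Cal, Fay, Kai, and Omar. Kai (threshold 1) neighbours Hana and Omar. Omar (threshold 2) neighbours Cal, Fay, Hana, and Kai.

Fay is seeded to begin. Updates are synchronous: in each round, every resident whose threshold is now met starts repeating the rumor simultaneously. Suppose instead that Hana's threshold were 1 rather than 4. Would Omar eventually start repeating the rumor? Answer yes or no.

With Hana's threshold at 1:
Round 1 — Fay starts repeating the rumor (initial).
Round 2 — checking thresholds:
  Cal: 1 of 3 neighbours < 3, not yet.
  Gus: 1 of 1 neighbours ≥ 1, starts repeating the rumor.
  Hana: 1 of 4 neighbours ≥ 1, starts repeating the rumor.
  Omar: 1 of 4 neighbours < 2, not yet.
Round 3 — checking thresholds:
  Cal: 2 of 3 neighbours < 3, not yet.
  Kai: 1 of 2 neighbours ≥ 1, starts repeating the rumor.
  Omar: 2 of 4 neighbours ≥ 2, starts repeating the rumor.
Round 4 — checking thresholds:
  Cal: 3 of 3 neighbours ≥ 3, starts repeating the rumor.
Round 5 — no new spreads; cascade stops.

yes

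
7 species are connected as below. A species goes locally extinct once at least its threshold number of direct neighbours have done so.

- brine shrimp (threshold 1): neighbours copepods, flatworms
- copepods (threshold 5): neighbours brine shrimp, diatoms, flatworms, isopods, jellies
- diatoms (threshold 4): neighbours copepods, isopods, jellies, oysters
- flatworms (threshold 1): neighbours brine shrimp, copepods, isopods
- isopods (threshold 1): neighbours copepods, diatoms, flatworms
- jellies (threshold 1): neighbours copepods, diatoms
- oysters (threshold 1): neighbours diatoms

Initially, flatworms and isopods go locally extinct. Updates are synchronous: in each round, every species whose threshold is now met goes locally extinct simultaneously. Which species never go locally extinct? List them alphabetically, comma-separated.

copepods, diatoms, jellies, oysters

Round 1 — flatworms, isopods go locally extinct (initial).
Round 2 — checking thresholds:
  brine shrimp: 1 of 2 neighbours ≥ 1, goes locally extinct.
  copepods: 2 of 5 neighbours < 5, not yet.
  diatoms: 1 of 4 neighbours < 4, not yet.
Round 3 — no new extinctions; cascade stops.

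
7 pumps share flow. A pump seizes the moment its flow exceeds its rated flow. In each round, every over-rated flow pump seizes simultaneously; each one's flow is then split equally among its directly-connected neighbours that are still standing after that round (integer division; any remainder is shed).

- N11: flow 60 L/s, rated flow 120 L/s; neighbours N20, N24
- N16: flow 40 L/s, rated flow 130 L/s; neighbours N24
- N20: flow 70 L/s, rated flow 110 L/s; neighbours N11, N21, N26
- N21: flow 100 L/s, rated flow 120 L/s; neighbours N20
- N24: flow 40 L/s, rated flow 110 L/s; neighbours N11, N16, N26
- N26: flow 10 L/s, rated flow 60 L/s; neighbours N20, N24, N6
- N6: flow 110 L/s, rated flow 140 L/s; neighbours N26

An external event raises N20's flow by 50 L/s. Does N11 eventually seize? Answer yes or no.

no

Round 1 — N20 at 120 > 110. N20 seizes.
  N20 sheds 120 L/s to N11, N21, N26: 40 each.
    N11: 60+40 = 100 ≤ 120
    N21: 100+40 = 140 > 120
    N26: 10+40 = 50 ≤ 60
Round 2 — N21 seizes.
  N21 sheds 140 L/s: no online neighbours, lost.
No further seizures.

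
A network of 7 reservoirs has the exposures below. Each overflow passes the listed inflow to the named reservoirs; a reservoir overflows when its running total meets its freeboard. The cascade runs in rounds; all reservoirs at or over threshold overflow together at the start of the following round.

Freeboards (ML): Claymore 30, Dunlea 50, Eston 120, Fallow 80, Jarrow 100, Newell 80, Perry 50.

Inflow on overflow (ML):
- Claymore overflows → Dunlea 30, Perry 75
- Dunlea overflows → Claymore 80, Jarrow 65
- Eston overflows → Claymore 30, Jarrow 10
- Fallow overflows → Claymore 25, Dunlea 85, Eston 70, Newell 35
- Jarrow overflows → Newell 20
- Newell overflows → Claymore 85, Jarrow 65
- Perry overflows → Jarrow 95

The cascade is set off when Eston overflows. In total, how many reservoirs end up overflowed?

4

Round 1 — Eston overflows (initial).
  Claymore: +30 → 30 ≥ 30
  Jarrow: +10 → 10 < 100
Round 2 — Claymore overflows.
  Dunlea: +30 → 30 < 50
  Perry: +75 → 75 ≥ 50
Round 3 — Perry overflows.
  Jarrow: +95 → 105 ≥ 100
Round 4 — Jarrow overflows.
  Newell: +20 → 20 < 80
No further overflows.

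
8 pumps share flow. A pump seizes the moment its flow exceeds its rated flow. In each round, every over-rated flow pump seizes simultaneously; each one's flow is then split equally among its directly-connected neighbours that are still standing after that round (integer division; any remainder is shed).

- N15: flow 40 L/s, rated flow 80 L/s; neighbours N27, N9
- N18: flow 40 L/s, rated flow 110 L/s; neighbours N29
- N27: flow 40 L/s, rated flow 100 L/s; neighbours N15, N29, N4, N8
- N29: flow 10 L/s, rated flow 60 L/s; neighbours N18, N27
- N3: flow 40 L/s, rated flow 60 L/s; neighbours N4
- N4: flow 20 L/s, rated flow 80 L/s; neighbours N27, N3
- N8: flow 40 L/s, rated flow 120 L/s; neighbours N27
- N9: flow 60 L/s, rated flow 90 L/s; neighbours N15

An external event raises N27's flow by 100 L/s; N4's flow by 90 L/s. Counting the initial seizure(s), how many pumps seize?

Round 1 — N27 at 140 > 100; N4 at 110 > 80. N27, N4 seize.
  N27 sheds 140 L/s to N15, N29, N8: 46 each (2 lost).
    N15: 40+46 = 86 > 80
    N29: 10+46 = 56 ≤ 60
    N8: 40+46 = 86 ≤ 120
  N4 sheds 110 L/s to N3: 110 each.
    N3: 40+110 = 150 > 60
Round 2 — N15, N3 seize.
  N15 sheds 86 L/s to N9: 86 each.
    N9: 60+86 = 146 > 90
  N3 sheds 150 L/s: no online neighbours, lost.
Round 3 — N9 seizes.
  N9 sheds 146 L/s: no online neighbours, lost.
No further seizures.

5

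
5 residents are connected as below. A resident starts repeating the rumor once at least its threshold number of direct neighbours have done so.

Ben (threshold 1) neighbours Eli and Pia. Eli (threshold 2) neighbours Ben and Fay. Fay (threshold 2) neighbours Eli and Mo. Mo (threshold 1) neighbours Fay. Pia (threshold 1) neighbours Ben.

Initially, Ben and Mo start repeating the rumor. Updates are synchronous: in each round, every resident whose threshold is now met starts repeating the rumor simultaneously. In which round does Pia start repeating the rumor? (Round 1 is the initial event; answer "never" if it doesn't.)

Round 1 — Ben, Mo start repeating the rumor (initial).
Round 2 — checking thresholds:
  Eli: 1 of 2 neighbours < 2, below threshold.
  Fay: 1 of 2 neighbours < 2, below threshold.
  Pia: 1 of 1 neighbours ≥ 1, starts repeating the rumor.
Round 3 — no new spreads; cascade stops.

2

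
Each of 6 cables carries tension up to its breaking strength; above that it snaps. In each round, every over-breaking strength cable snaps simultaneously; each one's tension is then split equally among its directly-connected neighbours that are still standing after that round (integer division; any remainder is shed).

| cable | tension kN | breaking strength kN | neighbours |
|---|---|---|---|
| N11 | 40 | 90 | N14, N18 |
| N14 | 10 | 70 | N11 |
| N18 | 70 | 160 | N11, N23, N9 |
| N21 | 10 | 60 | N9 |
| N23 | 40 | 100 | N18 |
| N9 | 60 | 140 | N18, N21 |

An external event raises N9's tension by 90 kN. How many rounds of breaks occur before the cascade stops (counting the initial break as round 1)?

2

Round 1 — N9 at 150 > 140. N9 snaps.
  N9 sheds 150 kN to N18, N21: 75 each.
    N18: 70+75 = 145 ≤ 160
    N21: 10+75 = 85 > 60
Round 2 — N21 snaps.
  N21 sheds 85 kN: no online neighbours, lost.
No further breaks.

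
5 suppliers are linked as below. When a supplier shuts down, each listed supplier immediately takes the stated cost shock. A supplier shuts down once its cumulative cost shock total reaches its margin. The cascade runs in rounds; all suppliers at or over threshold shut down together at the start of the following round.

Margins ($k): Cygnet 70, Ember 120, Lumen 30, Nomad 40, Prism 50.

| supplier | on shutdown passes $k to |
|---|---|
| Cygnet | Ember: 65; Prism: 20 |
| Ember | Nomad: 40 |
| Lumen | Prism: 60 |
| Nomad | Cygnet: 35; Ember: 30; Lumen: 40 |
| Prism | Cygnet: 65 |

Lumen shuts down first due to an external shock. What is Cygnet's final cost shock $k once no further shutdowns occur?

65

Round 1 — Lumen shuts down (initial).
  Prism: +60 → 60 ≥ 50
Round 2 — Prism shuts down.
  Cygnet: +65 → 65 < 70
No further shutdowns.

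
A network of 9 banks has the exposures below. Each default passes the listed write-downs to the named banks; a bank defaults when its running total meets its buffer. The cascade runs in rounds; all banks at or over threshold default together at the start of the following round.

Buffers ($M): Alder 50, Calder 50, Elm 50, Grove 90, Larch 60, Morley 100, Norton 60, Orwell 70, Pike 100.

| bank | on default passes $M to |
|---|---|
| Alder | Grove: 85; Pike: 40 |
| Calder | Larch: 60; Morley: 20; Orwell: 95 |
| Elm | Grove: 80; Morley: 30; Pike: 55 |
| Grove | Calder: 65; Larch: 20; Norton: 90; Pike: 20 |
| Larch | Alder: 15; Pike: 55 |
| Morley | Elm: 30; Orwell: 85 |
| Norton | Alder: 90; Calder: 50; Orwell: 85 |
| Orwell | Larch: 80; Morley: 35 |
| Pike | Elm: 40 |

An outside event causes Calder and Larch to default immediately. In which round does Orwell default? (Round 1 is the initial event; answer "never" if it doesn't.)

2

Round 1 — Calder, Larch default (initial).
  Alder: +15 → 15 < 50
  Morley: +20 → 20 < 100
  Orwell: +95 → 95 ≥ 70
  Pike: +55 → 55 < 100
Round 2 — Orwell defaults.
  Morley: +35 → 55 < 100
No further defaults.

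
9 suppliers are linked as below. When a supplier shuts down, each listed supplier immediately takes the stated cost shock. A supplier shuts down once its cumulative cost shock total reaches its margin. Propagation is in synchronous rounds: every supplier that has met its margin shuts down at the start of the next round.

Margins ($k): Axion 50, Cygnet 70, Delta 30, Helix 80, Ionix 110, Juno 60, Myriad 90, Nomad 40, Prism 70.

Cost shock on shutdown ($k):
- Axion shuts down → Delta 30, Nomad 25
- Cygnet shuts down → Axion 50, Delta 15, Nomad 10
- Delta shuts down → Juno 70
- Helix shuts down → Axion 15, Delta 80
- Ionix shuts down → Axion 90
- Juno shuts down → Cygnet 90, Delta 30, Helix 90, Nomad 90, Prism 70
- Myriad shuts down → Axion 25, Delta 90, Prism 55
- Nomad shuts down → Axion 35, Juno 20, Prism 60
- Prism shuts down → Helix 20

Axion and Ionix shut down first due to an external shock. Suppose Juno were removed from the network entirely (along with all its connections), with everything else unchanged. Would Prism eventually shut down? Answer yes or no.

With Juno removed:
Round 1 — Axion, Ionix shut down (initial).
  Delta: +30 → 30 ≥ 30
  Nomad: +25 → 25 < 40
Round 2 — Delta shuts down.
No further shutdowns.

no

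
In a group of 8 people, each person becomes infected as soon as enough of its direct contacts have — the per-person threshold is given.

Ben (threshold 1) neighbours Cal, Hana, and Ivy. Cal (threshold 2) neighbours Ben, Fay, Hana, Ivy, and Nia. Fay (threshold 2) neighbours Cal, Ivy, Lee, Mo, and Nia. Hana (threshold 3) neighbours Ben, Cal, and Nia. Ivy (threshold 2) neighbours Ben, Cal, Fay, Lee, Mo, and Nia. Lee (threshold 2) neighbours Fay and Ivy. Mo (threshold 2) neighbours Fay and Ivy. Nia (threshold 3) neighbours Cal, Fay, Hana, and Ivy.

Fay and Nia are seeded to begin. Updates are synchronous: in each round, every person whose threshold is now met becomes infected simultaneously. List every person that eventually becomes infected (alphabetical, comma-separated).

Ben, Cal, Fay, Hana, Ivy, Lee, Mo, Nia

Round 1 — Fay, Nia become infected (initial).
Round 2 — checking thresholds:
  Cal: 2 of 5 neighbours ≥ 2, becomes infected.
  Hana: 1 of 3 neighbours < 3, below threshold.
  Ivy: 2 of 6 neighbours ≥ 2, becomes infected.
  Lee: 1 of 2 neighbours < 2, below threshold.
  Mo: 1 of 2 neighbours < 2, below threshold.
Round 3 — checking thresholds:
  Ben: 2 of 3 neighbours ≥ 1, becomes infected.
  Hana: 2 of 3 neighbours < 3, below threshold.
  Lee: 2 of 2 neighbours ≥ 2, becomes infected.
  Mo: 2 of 2 neighbours ≥ 2, becomes infected.
Round 4 — checking thresholds:
  Hana: 3 of 3 neighbours ≥ 3, becomes infected.
Round 5 — no new infections; cascade stops.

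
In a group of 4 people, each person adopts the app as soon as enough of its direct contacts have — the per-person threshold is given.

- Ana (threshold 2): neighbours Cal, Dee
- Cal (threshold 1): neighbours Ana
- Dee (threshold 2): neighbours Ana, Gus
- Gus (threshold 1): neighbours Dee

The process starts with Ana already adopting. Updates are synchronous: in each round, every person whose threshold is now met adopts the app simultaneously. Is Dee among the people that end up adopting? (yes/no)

no

Round 1 — Ana adopts the app (initial).
Round 2 — checking thresholds:
  Cal: 1 of 1 neighbours ≥ 1, adopts the app.
  Dee: 1 of 2 neighbours < 2, holds.
Round 3 — no new adoptions; cascade stops.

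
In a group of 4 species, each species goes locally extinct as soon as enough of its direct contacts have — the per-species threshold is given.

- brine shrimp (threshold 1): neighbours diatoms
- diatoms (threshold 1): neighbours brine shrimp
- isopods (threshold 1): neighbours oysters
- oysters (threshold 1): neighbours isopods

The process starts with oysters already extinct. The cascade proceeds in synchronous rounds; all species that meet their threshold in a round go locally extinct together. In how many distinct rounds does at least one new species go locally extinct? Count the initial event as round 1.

Round 1 — oysters goes locally extinct (initial).
Round 2 — checking thresholds:
  isopods: 1 of 1 neighbours ≥ 1, goes locally extinct.
Round 3 — no new extinctions; cascade stops.

2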